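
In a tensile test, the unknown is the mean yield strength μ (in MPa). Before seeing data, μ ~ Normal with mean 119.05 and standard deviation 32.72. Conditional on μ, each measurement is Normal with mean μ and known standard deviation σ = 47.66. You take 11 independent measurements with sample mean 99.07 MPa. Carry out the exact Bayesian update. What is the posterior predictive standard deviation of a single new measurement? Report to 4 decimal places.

For Normal data with known variance σ², a Normal(μ₀, σ₀²) prior on μ is conjugate. Posterior precision = 1/σ₀² + n/σ²; posterior mean is the precision-weighted average of μ₀ and x̄.
σ₀² = 32.72² = 1070.5984, σ² = 47.66² = 2271.4756; σ² + n·σ₀² = 2271.4756 + 11·1070.5984 = 14048.058.
Posterior precision = 1/σ₀² + n/σ² = 1/1070.5984 + 11/2271.4756 = (σ² + n·σ₀²)/(σ₀²σ²) = 14048.058/(1070.5984·2271.4756); posterior variance σₙ² = σ₀²σ²/(σ² + n·σ₀²) = 1070.5984·2271.4756/14048.058 = 173.108493.
Predictive variance for one new observation = σₙ² + σ² = 1070.5984·2271.4756/14048.058 + 2271.4756 = σ²·(σ₀² + 14048.058)/14048.058 = 2271.4756·15118.6564/14048.058 = 2444.584093; SD = √(2271.4756·15118.6564/14048.058) = 49.4427.

49.4427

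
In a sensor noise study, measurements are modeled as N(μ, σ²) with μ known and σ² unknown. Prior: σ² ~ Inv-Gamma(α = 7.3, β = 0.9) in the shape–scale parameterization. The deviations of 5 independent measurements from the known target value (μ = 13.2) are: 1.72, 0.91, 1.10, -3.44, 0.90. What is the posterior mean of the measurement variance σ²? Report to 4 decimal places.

1.1046

With known mean μ and an Inverse-Gamma(α, β) prior on σ², the Normal likelihood is conjugate: posterior is Inv-Gamma(α + n/2, β + Σ(xᵢ−μ)²/2).
Σ(xᵢ−μ)² = (1.72)² + (0.91)² + (1.10)² + (-3.44)² + (0.90)² = 17.6401.
Posterior: Inv-Gamma(7.3 + 5/2, 0.9 + 17.6401/2) = Inv-Gamma(9.80, 9.72005).
E[σ²|data] = β/(α−1) = 9.72005/8.80 = 1.1046.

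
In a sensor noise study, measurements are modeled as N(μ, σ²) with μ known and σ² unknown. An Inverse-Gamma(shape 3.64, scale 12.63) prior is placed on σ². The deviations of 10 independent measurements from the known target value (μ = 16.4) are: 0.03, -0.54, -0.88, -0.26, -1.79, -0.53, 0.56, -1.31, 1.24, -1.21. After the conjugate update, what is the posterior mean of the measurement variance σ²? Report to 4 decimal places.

2.2847

With known mean μ and an Inverse-Gamma(α, β) prior on σ², the Normal likelihood is conjugate: posterior is Inv-Gamma(α + n/2, β + Σ(xᵢ−μ)²/2).
Σ(xᵢ−μ)² = (0.03)² + (-0.54)² + (-0.88)² + (-0.26)² + (-1.79)² + (-0.53)² + (0.56)² + (-1.31)² + (1.24)² + (-1.21)² = 9.6509.
Posterior: Inv-Gamma(3.64 + 10/2, 12.63 + 9.6509/2) = Inv-Gamma(8.64, 17.45545).
E[σ²|data] = β/(α−1) = 17.45545/7.64 = 2.2847.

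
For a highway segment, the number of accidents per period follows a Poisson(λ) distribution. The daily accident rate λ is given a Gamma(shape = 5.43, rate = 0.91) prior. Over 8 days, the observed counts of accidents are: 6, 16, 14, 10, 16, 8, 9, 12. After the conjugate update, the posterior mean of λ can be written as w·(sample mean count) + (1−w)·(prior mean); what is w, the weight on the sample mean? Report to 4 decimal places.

With a Gamma(shape α, rate β) prior, the Poisson likelihood is conjugate: the posterior is Gamma(α + ΣXᵢ, β + n).
Posterior mean = (α₀+S)/(β₀+n) = [n/(β₀+n)]·(S/n) + [β₀/(β₀+n)]·(α₀/β₀), so only n and β₀ enter the weight.
Weight on data w = n/(β₀+n) = 8/(0.91+8) = 8/8.91 = 0.8979.

0.8979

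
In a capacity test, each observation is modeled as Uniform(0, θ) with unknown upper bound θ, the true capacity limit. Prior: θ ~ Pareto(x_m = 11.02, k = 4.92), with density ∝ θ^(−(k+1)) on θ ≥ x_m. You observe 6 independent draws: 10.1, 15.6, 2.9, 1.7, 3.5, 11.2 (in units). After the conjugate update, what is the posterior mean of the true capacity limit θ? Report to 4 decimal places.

17.1726

A Pareto(scale x_m, shape k) prior on the upper bound θ of Uniform(0, θ) is conjugate: posterior is Pareto(max(x_m, max xᵢ), k + n).
Sample maximum = 15.6; prior scale x_m = 11.02 → posterior scale = max = 15.60.
Posterior shape = 4.92 + 6 = 10.92.
E[θ|data] = k·x_m/(k−1) = 10.92·15.60/9.92 = 17.1726.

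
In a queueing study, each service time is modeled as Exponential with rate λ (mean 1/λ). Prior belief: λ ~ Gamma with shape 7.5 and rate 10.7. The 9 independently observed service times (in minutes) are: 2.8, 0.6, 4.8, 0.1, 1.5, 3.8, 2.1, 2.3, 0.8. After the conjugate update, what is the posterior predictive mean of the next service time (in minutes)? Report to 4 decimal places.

1.9032

With a Gamma(shape α, rate β) prior on the exponential rate λ, the posterior after n observations with total T = Σxᵢ is Gamma(α+n, β+T).
Sum of observations T = 18.8 minutes; n = 9.
Posterior: Gamma(7.5+9, 10.7+18.8) = Gamma(16.5, 29.5).
The predictive distribution for the next observation is Lomax; its mean is β/(α−1) = 29.5/15.5 = 1.9032.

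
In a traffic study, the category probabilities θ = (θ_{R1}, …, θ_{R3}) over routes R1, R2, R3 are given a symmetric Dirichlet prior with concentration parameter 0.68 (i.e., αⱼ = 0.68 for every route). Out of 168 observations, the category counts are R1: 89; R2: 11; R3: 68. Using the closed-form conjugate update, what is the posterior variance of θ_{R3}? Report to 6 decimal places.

0.001408

The Dirichlet prior is conjugate to the Multinomial likelihood: each posterior αⱼ = prior αⱼ + observed count nⱼ.
Posterior concentration: (89.68, 11.68, 68.68), total = 170.04.
Var[θ_j] = α_j(Σα−α_j)/((Σα)²(Σα+1)) = 68.68·101.36/(170.04²·171.04) = 0.001408.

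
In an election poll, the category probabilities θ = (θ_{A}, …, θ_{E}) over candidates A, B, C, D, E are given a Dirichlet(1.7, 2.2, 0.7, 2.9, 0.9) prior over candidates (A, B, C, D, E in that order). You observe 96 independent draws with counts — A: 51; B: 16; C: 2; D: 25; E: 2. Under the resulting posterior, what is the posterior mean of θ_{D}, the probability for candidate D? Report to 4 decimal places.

0.2672

The Dirichlet prior is conjugate to the Multinomial likelihood: each posterior αⱼ = prior αⱼ + observed count nⱼ.
Posterior concentration: (52.7, 18.2, 2.7, 27.9, 2.9), total = 104.4.
E[θ_{D}|data] = α_{D}/Σα = 27.9/104.4 = 0.2672.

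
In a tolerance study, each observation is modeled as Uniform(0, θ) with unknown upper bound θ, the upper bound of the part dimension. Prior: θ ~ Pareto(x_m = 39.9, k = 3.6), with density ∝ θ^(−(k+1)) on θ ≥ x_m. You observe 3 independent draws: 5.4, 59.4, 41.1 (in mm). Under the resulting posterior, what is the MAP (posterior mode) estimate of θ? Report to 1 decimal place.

59.4

A Pareto(scale x_m, shape k) prior on the upper bound θ of Uniform(0, θ) is conjugate: posterior is Pareto(max(x_m, max xᵢ), k + n).
Sample maximum = 59.4; prior scale x_m = 39.9 → posterior scale = max = 59.4.
Posterior shape = 3.6 + 3 = 6.6.
The Pareto density is decreasing on [x_m, ∞), so the mode is x_m = 59.4.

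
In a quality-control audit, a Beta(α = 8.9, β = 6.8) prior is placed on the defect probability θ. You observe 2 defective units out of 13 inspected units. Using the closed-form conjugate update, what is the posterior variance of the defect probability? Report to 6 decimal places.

The Beta prior is conjugate to a Binomial/Bernoulli likelihood; the update adds successes to α and failures to β.
Posterior: Beta(α+k, β+n−k) = Beta(8.9+2, 6.8+11) = Beta(10.9, 17.8).
Var = αβ/((α+β)²(α+β+1)) = 10.9·17.8/(28.7²·29.7) = 0.007931.

0.007931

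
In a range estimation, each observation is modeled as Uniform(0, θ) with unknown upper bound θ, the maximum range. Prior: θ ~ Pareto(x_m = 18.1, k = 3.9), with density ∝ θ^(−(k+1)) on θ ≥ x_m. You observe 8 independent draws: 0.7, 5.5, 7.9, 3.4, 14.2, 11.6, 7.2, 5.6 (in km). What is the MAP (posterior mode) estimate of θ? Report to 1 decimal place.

18.1

A Pareto(scale x_m, shape k) prior on the upper bound θ of Uniform(0, θ) is conjugate: posterior is Pareto(max(x_m, max xᵢ), k + n).
Sample maximum = 14.2; prior scale x_m = 18.1 → posterior scale = max = 18.1.
Posterior shape = 3.9 + 8 = 11.9.
The Pareto density is decreasing on [x_m, ∞), so the mode is x_m = 18.1.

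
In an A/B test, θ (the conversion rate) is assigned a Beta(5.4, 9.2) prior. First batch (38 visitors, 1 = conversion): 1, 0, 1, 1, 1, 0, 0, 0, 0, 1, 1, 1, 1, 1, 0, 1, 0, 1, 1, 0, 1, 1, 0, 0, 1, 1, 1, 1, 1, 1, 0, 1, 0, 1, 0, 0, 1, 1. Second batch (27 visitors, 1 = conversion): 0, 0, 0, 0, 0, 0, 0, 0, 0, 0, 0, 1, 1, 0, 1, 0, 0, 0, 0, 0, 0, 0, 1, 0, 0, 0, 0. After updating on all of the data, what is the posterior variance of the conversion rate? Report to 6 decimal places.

0.003022

The Beta prior is conjugate to a Binomial/Bernoulli likelihood; the update adds successes to α and failures to β.
After batch 1: Beta(5.4+24, 9.2+14) = Beta(29.4, 23.2).
After batch 2: Beta(29.4+4, 23.2+23) = Beta(33.4, 46.2).
Var = αβ/((α+β)²(α+β+1)) = 33.4·46.2/(79.6²·80.6) = 0.003022.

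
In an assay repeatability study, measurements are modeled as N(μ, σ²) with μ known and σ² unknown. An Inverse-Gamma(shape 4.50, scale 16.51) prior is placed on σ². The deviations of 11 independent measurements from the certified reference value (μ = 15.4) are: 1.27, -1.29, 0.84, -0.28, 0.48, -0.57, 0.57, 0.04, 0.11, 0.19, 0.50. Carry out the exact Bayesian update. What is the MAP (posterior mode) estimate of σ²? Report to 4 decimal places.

1.7391

With known mean μ and an Inverse-Gamma(α, β) prior on σ², the Normal likelihood is conjugate: posterior is Inv-Gamma(α + n/2, β + Σ(xᵢ−μ)²/2).
Σ(xᵢ−μ)² = (1.27)² + (-1.29)² + (0.84)² + (-0.28)² + (0.48)² + (-0.57)² + (0.57)² + (0.04)² + (0.11)² + (0.19)² + (0.50)² = 5.2410.
Posterior: Inv-Gamma(4.50 + 11/2, 16.51 + 5.2410/2) = Inv-Gamma(10.00, 19.13050).
Mode = β/(α+1) = 19.13050/11.00 = 1.7391.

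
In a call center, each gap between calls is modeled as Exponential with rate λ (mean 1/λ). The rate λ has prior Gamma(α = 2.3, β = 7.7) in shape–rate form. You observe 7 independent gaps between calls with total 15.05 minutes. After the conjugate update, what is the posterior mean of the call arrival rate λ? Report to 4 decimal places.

0.4088

With a Gamma(shape α, rate β) prior on the exponential rate λ, the posterior after n observations with total T = Σxᵢ is Gamma(α+n, β+T).
Posterior: Gamma(2.3+7, 7.7+15.05) = Gamma(9.3, 22.75).
Posterior mean of λ = α/β = 9.3/22.75 = 0.4088.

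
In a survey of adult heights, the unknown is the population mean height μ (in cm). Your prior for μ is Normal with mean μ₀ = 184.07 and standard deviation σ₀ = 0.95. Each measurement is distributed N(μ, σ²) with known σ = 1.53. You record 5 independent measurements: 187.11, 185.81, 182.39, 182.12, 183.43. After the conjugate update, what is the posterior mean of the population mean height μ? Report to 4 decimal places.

For Normal data with known variance σ², a Normal(μ₀, σ₀²) prior on μ is conjugate. Posterior precision = 1/σ₀² + n/σ²; posterior mean is the precision-weighted average of μ₀ and x̄.
Σxᵢ = 187.11 + 185.81 + 182.39 + 182.12 + 183.43 = 920.86, so n·x̄ = 920.86.
σ₀² = 0.95² = 0.9025, σ² = 1.53² = 2.3409; σ² + n·σ₀² = 2.3409 + 5·0.9025 = 6.8534.
Posterior mean = (μ₀/σ₀² + n·x̄/σ²)/(1/σ₀² + n/σ²) = (σ²·μ₀ + σ₀²·n·x̄)/(σ² + n·σ₀²) = (2.3409·184.07 + 0.9025·920.86)/6.8534 = 1261.965613/6.8534 = 184.1372.

184.1372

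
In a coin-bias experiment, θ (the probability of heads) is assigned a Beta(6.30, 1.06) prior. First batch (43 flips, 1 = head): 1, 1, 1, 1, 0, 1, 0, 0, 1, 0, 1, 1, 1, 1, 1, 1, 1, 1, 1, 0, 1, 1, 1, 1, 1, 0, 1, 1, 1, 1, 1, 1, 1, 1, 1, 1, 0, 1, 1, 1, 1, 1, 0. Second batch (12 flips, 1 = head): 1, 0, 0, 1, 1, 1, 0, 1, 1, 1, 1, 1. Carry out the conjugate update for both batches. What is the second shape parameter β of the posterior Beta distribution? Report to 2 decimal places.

The Beta prior is conjugate to a Binomial/Bernoulli likelihood; the update adds successes to α and failures to β.
After batch 1: Beta(6.30+35, 1.06+8) = Beta(41.30, 9.06).
After batch 2: Beta(41.30+9, 9.06+3) = Beta(50.30, 12.06).
Posterior β = 12.06.

12.06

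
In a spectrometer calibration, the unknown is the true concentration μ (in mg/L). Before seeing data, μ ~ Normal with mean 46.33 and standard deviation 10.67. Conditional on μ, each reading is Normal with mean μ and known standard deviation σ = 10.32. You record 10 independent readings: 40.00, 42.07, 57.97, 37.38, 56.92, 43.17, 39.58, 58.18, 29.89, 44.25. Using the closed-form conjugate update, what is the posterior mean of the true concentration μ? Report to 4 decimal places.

For Normal data with known variance σ², a Normal(μ₀, σ₀²) prior on μ is conjugate. Posterior precision = 1/σ₀² + n/σ²; posterior mean is the precision-weighted average of μ₀ and x̄.
Σxᵢ = 40.00 + 42.07 + 57.97 + 37.38 + 56.92 + 43.17 + 39.58 + 58.18 + 29.89 + 44.25 = 449.41, so n·x̄ = 449.41.
σ₀² = 10.67² = 113.8489, σ² = 10.32² = 106.5024; σ² + n·σ₀² = 106.5024 + 10·113.8489 = 1244.9914.
Posterior mean = (μ₀/σ₀² + n·x̄/σ²)/(1/σ₀² + n/σ²) = (σ²·μ₀ + σ₀²·n·x̄)/(σ² + n·σ₀²) = (106.5024·46.33 + 113.8489·449.41)/1244.9914 = 56099.090341/1244.9914 = 45.0598.

45.0598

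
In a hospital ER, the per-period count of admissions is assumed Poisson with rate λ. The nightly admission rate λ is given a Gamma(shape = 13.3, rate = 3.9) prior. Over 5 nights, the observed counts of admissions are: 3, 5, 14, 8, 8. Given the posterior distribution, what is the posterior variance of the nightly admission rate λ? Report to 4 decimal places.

0.6476

With a Gamma(shape α, rate β) prior, the Poisson likelihood is conjugate: the posterior is Gamma(α + ΣXᵢ, β + n).
Sum of counts S = 38 over n = 5 nights.
Posterior: Gamma(α+S, β+n) = Gamma(13.3+38, 3.9+5) = Gamma(51.3, 8.9).
Var = α/β² = 51.3/8.9² = 0.6476.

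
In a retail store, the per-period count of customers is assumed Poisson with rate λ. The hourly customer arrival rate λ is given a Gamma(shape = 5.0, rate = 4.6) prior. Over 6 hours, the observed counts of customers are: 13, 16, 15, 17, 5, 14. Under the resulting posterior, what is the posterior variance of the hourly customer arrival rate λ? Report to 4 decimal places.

0.7565

With a Gamma(shape α, rate β) prior, the Poisson likelihood is conjugate: the posterior is Gamma(α + ΣXᵢ, β + n).
Sum of counts S = 80 over n = 6 hours.
Posterior: Gamma(α+S, β+n) = Gamma(5.0+80, 4.6+6) = Gamma(85.0, 10.6).
Var = α/β² = 85.0/10.6² = 0.7565.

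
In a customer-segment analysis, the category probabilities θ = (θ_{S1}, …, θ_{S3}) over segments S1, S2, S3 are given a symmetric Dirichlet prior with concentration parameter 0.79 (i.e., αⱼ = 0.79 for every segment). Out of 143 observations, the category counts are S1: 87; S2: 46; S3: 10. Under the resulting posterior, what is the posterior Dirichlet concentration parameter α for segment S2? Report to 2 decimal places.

The Dirichlet prior is conjugate to the Multinomial likelihood: each posterior αⱼ = prior αⱼ + observed count nⱼ.
Posterior concentration: (87.79, 46.79, 10.79), total = 145.37.
α_{S2} = 0.79 + 46 = 46.79.

46.79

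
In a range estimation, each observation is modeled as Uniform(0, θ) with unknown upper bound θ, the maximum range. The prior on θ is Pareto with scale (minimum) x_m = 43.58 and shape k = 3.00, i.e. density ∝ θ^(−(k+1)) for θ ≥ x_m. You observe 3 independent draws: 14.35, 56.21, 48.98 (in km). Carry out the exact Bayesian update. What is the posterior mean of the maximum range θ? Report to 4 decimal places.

A Pareto(scale x_m, shape k) prior on the upper bound θ of Uniform(0, θ) is conjugate: posterior is Pareto(max(x_m, max xᵢ), k + n).
Sample maximum = 56.21; prior scale x_m = 43.58 → posterior scale = max = 56.21.
Posterior shape = 3.00 + 3 = 6.00.
E[θ|data] = k·x_m/(k−1) = 6.00·56.21/5.00 = 67.4520.

67.4520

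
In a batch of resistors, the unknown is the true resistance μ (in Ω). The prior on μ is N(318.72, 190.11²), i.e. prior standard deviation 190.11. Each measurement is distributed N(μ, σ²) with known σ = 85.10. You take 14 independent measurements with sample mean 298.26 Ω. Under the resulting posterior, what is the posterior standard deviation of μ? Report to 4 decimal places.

For Normal data with known variance σ², a Normal(μ₀, σ₀²) prior on μ is conjugate. Posterior precision = 1/σ₀² + n/σ²; posterior mean is the precision-weighted average of μ₀ and x̄.
σ₀² = 190.11² = 36141.8121, σ² = 85.10² = 7242.01; σ² + n·σ₀² = 7242.01 + 14·36141.8121 = 513227.3794.
Posterior precision = 1/σ₀² + n/σ² = 1/36141.8121 + 14/7242.01 = (σ² + n·σ₀²)/(σ₀²σ²) = 513227.3794/(36141.8121·7242.01); posterior variance σₙ² = σ₀²σ²/(σ² + n·σ₀²) = 36141.8121·7242.01/513227.3794 = 509.987142.
Posterior SD = √σₙ² = √(36141.8121·7242.01/513227.3794) = 22.5829.

22.5829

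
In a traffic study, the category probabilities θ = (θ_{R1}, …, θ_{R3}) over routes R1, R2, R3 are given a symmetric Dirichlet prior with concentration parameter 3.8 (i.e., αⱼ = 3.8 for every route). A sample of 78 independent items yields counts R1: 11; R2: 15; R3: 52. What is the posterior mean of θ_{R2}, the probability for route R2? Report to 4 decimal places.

0.2103

The Dirichlet prior is conjugate to the Multinomial likelihood: each posterior αⱼ = prior αⱼ + observed count nⱼ.
Posterior concentration: (14.8, 18.8, 55.8), total = 89.4.
E[θ_{R2}|data] = α_{R2}/Σα = 18.8/89.4 = 0.2103.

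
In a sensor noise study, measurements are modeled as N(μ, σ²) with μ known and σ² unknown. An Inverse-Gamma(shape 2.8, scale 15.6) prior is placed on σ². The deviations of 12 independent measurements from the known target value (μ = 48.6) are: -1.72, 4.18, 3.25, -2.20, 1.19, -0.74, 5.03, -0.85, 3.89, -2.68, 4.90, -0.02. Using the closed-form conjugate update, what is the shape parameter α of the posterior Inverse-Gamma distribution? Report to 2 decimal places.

With known mean μ and an Inverse-Gamma(α, β) prior on σ², the Normal likelihood is conjugate: posterior is Inv-Gamma(α + n/2, β + Σ(xᵢ−μ)²/2).
Σ(xᵢ−μ)² = (-1.72)² + (4.18)² + (3.25)² + (-2.20)² + (1.19)² + (-0.74)² + (5.03)² + (-0.85)² + (3.89)² + (-2.68)² + (4.90)² + (-0.02)² = 110.1453.
Posterior: Inv-Gamma(2.8 + 12/2, 15.6 + 110.1453/2) = Inv-Gamma(8.80, 70.67265).
Posterior α = 8.80.

8.80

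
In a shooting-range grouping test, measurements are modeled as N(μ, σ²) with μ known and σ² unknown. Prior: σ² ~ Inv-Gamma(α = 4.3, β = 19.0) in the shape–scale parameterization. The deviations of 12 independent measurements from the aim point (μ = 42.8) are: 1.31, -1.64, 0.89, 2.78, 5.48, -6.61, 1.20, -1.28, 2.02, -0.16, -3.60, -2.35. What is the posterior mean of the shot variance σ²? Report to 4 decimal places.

8.0815

With known mean μ and an Inverse-Gamma(α, β) prior on σ², the Normal likelihood is conjugate: posterior is Inv-Gamma(α + n/2, β + Σ(xᵢ−μ)²/2).
Σ(xᵢ−μ)² = (1.31)² + (-1.64)² + (0.89)² + (2.78)² + (5.48)² + (-6.61)² + (1.20)² + (-1.28)² + (2.02)² + (-0.16)² + (-3.60)² + (-2.35)² = 112.3156.
Posterior: Inv-Gamma(4.3 + 12/2, 19.0 + 112.3156/2) = Inv-Gamma(10.30, 75.15780).
E[σ²|data] = β/(α−1) = 75.15780/9.30 = 8.0815.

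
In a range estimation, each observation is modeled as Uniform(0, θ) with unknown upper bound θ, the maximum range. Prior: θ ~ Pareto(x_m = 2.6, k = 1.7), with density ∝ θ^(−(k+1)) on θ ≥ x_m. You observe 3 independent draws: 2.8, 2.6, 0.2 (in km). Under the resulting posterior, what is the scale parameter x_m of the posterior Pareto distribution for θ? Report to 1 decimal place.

2.8

A Pareto(scale x_m, shape k) prior on the upper bound θ of Uniform(0, θ) is conjugate: posterior is Pareto(max(x_m, max xᵢ), k + n).
Sample maximum = 2.8; prior scale x_m = 2.6 → posterior scale = max = 2.8.
Posterior shape = 1.7 + 3 = 4.7.
Posterior scale x_m = 2.8.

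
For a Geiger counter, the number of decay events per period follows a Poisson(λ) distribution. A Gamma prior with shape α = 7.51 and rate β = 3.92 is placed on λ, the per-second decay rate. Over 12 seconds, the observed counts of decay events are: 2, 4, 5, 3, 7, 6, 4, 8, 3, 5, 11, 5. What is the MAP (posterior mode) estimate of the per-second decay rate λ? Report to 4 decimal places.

With a Gamma(shape α, rate β) prior, the Poisson likelihood is conjugate: the posterior is Gamma(α + ΣXᵢ, β + n).
Sum of counts S = 63 over n = 12 seconds.
Posterior: Gamma(α+S, β+n) = Gamma(7.51+63, 3.92+12) = Gamma(70.51, 15.92).
Mode of Gamma(α,β) for α≥1 is (α−1)/β = 69.51/15.92 = 4.3662.

4.3662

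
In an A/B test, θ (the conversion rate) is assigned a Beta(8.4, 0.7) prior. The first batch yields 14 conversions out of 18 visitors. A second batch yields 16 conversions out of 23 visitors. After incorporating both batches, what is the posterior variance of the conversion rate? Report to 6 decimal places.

The Beta prior is conjugate to a Binomial/Bernoulli likelihood; the update adds successes to α and failures to β.
After batch 1: Beta(8.4+14, 0.7+4) = Beta(22.4, 4.7).
After batch 2: Beta(22.4+16, 4.7+7) = Beta(38.4, 11.7).
Var = αβ/((α+β)²(α+β+1)) = 38.4·11.7/(50.1²·51.1) = 0.003503.

0.003503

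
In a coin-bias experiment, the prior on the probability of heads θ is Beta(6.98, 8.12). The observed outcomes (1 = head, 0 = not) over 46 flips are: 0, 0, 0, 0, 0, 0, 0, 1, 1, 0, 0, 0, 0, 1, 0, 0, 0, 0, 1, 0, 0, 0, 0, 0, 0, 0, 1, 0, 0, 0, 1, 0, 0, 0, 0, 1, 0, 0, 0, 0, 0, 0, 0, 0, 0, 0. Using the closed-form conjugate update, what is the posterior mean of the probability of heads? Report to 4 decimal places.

The Beta prior is conjugate to a Binomial/Bernoulli likelihood; the update adds successes to α and failures to β.
Posterior: Beta(α+k, β+n−k) = Beta(6.98+7, 8.12+39) = Beta(13.98, 47.12).
Posterior mean = α/(α+β) = 13.98/61.10 = 0.2288.

0.2288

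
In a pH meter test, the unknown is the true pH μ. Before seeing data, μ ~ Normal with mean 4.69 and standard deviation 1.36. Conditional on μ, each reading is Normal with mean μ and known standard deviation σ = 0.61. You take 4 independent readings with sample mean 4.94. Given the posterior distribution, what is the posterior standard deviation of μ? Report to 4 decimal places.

0.2976

For Normal data with known variance σ², a Normal(μ₀, σ₀²) prior on μ is conjugate. Posterior precision = 1/σ₀² + n/σ²; posterior mean is the precision-weighted average of μ₀ and x̄.
σ₀² = 1.36² = 1.8496, σ² = 0.61² = 0.3721; σ² + n·σ₀² = 0.3721 + 4·1.8496 = 7.7705.
Posterior precision = 1/σ₀² + n/σ² = 1/1.8496 + 4/0.3721 = (σ² + n·σ₀²)/(σ₀²σ²) = 7.7705/(1.8496·0.3721); posterior variance σₙ² = σ₀²σ²/(σ² + n·σ₀²) = 1.8496·0.3721/7.7705 = 0.088570.
Posterior SD = √σₙ² = √(1.8496·0.3721/7.7705) = 0.2976.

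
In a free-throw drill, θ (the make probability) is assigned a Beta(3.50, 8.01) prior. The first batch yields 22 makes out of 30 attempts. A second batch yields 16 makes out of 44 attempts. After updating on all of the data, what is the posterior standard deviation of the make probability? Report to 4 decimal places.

The Beta prior is conjugate to a Binomial/Bernoulli likelihood; the update adds successes to α and failures to β.
After batch 1: Beta(3.50+22, 8.01+8) = Beta(25.50, 16.01).
After batch 2: Beta(25.50+16, 16.01+28) = Beta(41.50, 44.01).
Var = αβ/((α+β)²(α+β+1)) = 41.50·44.01/(85.51²·86.51) = 0.00288735; SD = √0.00288735 = 0.0537.

0.0537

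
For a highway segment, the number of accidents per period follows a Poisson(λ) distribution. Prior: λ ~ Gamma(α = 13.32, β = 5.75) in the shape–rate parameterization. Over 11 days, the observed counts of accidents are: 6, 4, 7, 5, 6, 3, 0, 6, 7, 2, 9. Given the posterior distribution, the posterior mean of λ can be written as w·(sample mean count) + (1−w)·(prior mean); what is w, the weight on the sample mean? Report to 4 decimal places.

With a Gamma(shape α, rate β) prior, the Poisson likelihood is conjugate: the posterior is Gamma(α + ΣXᵢ, β + n).
Posterior mean = (α₀+S)/(β₀+n) = [n/(β₀+n)]·(S/n) + [β₀/(β₀+n)]·(α₀/β₀), so only n and β₀ enter the weight.
Weight on data w = n/(β₀+n) = 11/(5.75+11) = 11/16.75 = 0.6567.

0.6567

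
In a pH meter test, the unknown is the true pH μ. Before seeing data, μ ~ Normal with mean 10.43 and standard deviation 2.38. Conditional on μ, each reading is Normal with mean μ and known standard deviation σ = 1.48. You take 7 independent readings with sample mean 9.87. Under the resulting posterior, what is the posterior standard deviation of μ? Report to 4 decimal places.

For Normal data with known variance σ², a Normal(μ₀, σ₀²) prior on μ is conjugate. Posterior precision = 1/σ₀² + n/σ²; posterior mean is the precision-weighted average of μ₀ and x̄.
σ₀² = 2.38² = 5.6644, σ² = 1.48² = 2.1904; σ² + n·σ₀² = 2.1904 + 7·5.6644 = 41.8412.
Posterior precision = 1/σ₀² + n/σ² = 1/5.6644 + 7/2.1904 = (σ² + n·σ₀²)/(σ₀²σ²) = 41.8412/(5.6644·2.1904); posterior variance σₙ² = σ₀²σ²/(σ² + n·σ₀²) = 5.6644·2.1904/41.8412 = 0.296533.
Posterior SD = √σₙ² = √(5.6644·2.1904/41.8412) = 0.5445.

0.5445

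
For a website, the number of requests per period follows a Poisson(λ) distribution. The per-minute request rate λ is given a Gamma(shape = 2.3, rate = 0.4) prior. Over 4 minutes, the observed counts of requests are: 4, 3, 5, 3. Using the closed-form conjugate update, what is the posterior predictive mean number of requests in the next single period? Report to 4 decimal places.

With a Gamma(shape α, rate β) prior, the Poisson likelihood is conjugate: the posterior is Gamma(α + ΣXᵢ, β + n).
Sum of counts S = 15 over n = 4 minutes.
Posterior: Gamma(α+S, β+n) = Gamma(2.3+15, 0.4+4) = Gamma(17.3, 4.4).
The predictive distribution for one future period is NegBinom with mean α/β = 3.9318.

3.9318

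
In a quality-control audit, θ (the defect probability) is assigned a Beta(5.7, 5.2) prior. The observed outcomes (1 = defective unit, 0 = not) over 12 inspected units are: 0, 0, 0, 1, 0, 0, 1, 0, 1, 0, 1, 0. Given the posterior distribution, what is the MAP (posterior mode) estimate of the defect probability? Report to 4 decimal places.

0.4163

The Beta prior is conjugate to a Binomial/Bernoulli likelihood; the update adds successes to α and failures to β.
Posterior: Beta(α+k, β+n−k) = Beta(5.7+4, 5.2+8) = Beta(9.7, 13.2).
Mode of Beta(a,b) for a,b>1 is (a−1)/(a+b−2) = 8.7/20.9 = 0.4163.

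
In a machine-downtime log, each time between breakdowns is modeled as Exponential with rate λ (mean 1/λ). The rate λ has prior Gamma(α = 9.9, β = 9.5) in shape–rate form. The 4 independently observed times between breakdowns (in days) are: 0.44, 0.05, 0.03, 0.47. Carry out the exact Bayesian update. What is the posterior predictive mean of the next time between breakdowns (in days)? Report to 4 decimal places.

With a Gamma(shape α, rate β) prior on the exponential rate λ, the posterior after n observations with total T = Σxᵢ is Gamma(α+n, β+T).
Sum of observations T = 0.99 days; n = 4.
Posterior: Gamma(9.9+4, 9.5+0.99) = Gamma(13.9, 10.49).
The predictive distribution for the next observation is Lomax; its mean is β/(α−1) = 10.49/12.9 = 0.8132.

0.8132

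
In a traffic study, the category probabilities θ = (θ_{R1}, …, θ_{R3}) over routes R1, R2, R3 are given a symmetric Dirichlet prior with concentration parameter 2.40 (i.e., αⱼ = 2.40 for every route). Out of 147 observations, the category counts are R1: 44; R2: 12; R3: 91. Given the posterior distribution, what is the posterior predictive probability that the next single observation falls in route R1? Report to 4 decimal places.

0.3009

The Dirichlet prior is conjugate to the Multinomial likelihood: each posterior αⱼ = prior αⱼ + observed count nⱼ.
Posterior concentration: (46.40, 14.40, 93.40), total = 154.20.
P(next = R1 | data) = α_{R1}/Σα = 0.3009.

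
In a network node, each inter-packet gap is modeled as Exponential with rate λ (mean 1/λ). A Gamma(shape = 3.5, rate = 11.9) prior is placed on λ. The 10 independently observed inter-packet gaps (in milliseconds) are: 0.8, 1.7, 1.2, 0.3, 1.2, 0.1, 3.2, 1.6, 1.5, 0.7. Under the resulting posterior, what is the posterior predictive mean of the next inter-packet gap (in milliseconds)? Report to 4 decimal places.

With a Gamma(shape α, rate β) prior on the exponential rate λ, the posterior after n observations with total T = Σxᵢ is Gamma(α+n, β+T).
Sum of observations T = 12.3 milliseconds; n = 10.
Posterior: Gamma(3.5+10, 11.9+12.3) = Gamma(13.5, 24.2).
The predictive distribution for the next observation is Lomax; its mean is β/(α−1) = 24.2/12.5 = 1.9360.

1.9360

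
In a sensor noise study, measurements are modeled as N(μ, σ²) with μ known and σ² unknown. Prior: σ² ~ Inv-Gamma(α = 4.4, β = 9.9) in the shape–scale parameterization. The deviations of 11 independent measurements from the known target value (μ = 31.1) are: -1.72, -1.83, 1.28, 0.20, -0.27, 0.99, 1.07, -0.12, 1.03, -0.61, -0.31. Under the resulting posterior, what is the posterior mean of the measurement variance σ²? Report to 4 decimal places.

With known mean μ and an Inverse-Gamma(α, β) prior on σ², the Normal likelihood is conjugate: posterior is Inv-Gamma(α + n/2, β + Σ(xᵢ−μ)²/2).
Σ(xᵢ−μ)² = (-1.72)² + (-1.83)² + (1.28)² + (0.20)² + (-0.27)² + (0.99)² + (1.07)² + (-0.12)² + (1.03)² + (-0.61)² + (-0.31)² = 11.7271.
Posterior: Inv-Gamma(4.4 + 11/2, 9.9 + 11.7271/2) = Inv-Gamma(9.90, 15.76355).
E[σ²|data] = β/(α−1) = 15.76355/8.90 = 1.7712.

1.7712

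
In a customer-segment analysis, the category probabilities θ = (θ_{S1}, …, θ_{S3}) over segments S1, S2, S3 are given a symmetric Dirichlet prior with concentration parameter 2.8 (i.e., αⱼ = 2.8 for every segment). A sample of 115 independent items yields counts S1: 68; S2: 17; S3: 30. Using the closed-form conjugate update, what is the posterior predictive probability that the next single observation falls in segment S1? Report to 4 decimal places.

0.5737

The Dirichlet prior is conjugate to the Multinomial likelihood: each posterior αⱼ = prior αⱼ + observed count nⱼ.
Posterior concentration: (70.8, 19.8, 32.8), total = 123.4.
P(next = S1 | data) = α_{S1}/Σα = 0.5737.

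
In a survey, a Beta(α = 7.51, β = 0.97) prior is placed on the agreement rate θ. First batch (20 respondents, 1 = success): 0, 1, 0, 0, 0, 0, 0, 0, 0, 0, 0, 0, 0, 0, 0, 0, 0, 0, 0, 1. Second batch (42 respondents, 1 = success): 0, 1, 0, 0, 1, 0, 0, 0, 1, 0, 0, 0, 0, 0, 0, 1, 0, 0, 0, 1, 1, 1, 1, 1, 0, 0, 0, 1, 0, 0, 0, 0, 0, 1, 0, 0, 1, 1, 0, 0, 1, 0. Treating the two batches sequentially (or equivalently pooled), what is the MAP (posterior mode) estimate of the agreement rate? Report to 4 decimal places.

0.3287

The Beta prior is conjugate to a Binomial/Bernoulli likelihood; the update adds successes to α and failures to β.
After batch 1: Beta(7.51+2, 0.97+18) = Beta(9.51, 18.97).
After batch 2: Beta(9.51+14, 18.97+28) = Beta(23.51, 46.97).
Mode of Beta(a,b) for a,b>1 is (a−1)/(a+b−2) = 22.51/68.48 = 0.3287.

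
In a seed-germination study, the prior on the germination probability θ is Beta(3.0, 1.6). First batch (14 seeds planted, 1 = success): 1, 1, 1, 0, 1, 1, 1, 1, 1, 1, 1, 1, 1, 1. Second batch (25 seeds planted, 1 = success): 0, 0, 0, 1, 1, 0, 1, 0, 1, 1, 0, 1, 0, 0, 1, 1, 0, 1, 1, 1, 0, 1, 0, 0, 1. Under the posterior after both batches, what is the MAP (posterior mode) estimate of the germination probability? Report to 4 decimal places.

0.6731

The Beta prior is conjugate to a Binomial/Bernoulli likelihood; the update adds successes to α and failures to β.
After batch 1: Beta(3.0+13, 1.6+1) = Beta(16.0, 2.6).
After batch 2: Beta(16.0+13, 2.6+12) = Beta(29.0, 14.6).
Mode of Beta(a,b) for a,b>1 is (a−1)/(a+b−2) = 28.0/41.6 = 0.6731.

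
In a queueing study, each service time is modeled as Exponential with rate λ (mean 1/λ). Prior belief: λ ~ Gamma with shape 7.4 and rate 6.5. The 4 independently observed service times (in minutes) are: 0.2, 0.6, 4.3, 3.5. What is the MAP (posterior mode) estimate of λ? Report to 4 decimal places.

0.6887

With a Gamma(shape α, rate β) prior on the exponential rate λ, the posterior after n observations with total T = Σxᵢ is Gamma(α+n, β+T).
Sum of observations T = 8.6 minutes; n = 4.
Posterior: Gamma(7.4+4, 6.5+8.6) = Gamma(11.4, 15.1).
Mode = (α−1)/β = 0.6887.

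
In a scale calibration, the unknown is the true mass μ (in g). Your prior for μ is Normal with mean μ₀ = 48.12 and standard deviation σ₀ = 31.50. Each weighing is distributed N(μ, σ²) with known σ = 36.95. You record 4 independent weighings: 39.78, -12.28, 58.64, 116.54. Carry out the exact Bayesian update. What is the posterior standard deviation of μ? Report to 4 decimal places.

For Normal data with known variance σ², a Normal(μ₀, σ₀²) prior on μ is conjugate. Posterior precision = 1/σ₀² + n/σ²; posterior mean is the precision-weighted average of μ₀ and x̄.
σ₀² = 31.50² = 992.25, σ² = 36.95² = 1365.3025; σ² + n·σ₀² = 1365.3025 + 4·992.25 = 5334.3025.
Posterior precision = 1/σ₀² + n/σ² = 1/992.25 + 4/1365.3025 = (σ² + n·σ₀²)/(σ₀²σ²) = 5334.3025/(992.25·1365.3025); posterior variance σₙ² = σ₀²σ²/(σ² + n·σ₀²) = 992.25·1365.3025/5334.3025 = 253.964114.
Posterior SD = √σₙ² = √(992.25·1365.3025/5334.3025) = 15.9363.

15.9363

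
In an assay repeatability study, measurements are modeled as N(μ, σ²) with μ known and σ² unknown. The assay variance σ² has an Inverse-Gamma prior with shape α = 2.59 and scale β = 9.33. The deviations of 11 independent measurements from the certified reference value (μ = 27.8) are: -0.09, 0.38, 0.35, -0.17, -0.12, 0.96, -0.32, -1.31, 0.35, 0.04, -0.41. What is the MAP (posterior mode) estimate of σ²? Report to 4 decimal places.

1.2107

With known mean μ and an Inverse-Gamma(α, β) prior on σ², the Normal likelihood is conjugate: posterior is Inv-Gamma(α + n/2, β + Σ(xᵢ−μ)²/2).
Σ(xᵢ−μ)² = (-0.09)² + (0.38)² + (0.35)² + (-0.17)² + (-0.12)² + (0.96)² + (-0.32)² + (-1.31)² + (0.35)² + (0.04)² + (-0.41)² = 3.3506.
Posterior: Inv-Gamma(2.59 + 11/2, 9.33 + 3.3506/2) = Inv-Gamma(8.09, 11.00530).
Mode = β/(α+1) = 11.00530/9.09 = 1.2107.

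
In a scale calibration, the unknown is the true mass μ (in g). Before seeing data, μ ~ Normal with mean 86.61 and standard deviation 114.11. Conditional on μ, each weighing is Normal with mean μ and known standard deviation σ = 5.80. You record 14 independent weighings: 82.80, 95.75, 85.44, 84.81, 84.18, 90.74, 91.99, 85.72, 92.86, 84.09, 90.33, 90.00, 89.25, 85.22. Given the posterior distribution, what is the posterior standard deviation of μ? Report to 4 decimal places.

1.5500

For Normal data with known variance σ², a Normal(μ₀, σ₀²) prior on μ is conjugate. Posterior precision = 1/σ₀² + n/σ²; posterior mean is the precision-weighted average of μ₀ and x̄.
σ₀² = 114.11² = 13021.0921, σ² = 5.80² = 33.64; σ² + n·σ₀² = 33.64 + 14·13021.0921 = 182328.9294.
Posterior precision = 1/σ₀² + n/σ² = 1/13021.0921 + 14/33.64 = (σ² + n·σ₀²)/(σ₀²σ²) = 182328.9294/(13021.0921·33.64); posterior variance σₙ² = σ₀²σ²/(σ² + n·σ₀²) = 13021.0921·33.64/182328.9294 = 2.402414.
Posterior SD = √σₙ² = √(13021.0921·33.64/182328.9294) = 1.5500.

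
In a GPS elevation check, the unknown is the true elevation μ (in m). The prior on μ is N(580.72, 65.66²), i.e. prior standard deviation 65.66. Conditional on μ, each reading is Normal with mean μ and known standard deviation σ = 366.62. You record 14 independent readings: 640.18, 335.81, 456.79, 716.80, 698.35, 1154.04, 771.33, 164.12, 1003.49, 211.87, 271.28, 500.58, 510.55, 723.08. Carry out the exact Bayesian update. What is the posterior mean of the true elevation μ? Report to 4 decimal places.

For Normal data with known variance σ², a Normal(μ₀, σ₀²) prior on μ is conjugate. Posterior precision = 1/σ₀² + n/σ²; posterior mean is the precision-weighted average of μ₀ and x̄.
Σxᵢ = 640.18 + 335.81 + 456.79 + 716.80 + 698.35 + 1154.04 + 771.33 + 164.12 + 1003.49 + 211.87 + 271.28 + 500.58 + 510.55 + 723.08 = 8158.27, so n·x̄ = 8158.27.
σ₀² = 65.66² = 4311.2356, σ² = 366.62² = 134410.2244; σ² + n·σ₀² = 134410.2244 + 14·4311.2356 = 194767.5228.
Posterior mean = (μ₀/σ₀² + n·x̄/σ²)/(1/σ₀² + n/σ²) = (σ²·μ₀ + σ₀²·n·x̄)/(σ² + n·σ₀²) = (134410.2244·580.72 + 4311.2356·8158.27)/194767.5228 = 113226929.57198/194767.5228 = 581.3440.

581.3440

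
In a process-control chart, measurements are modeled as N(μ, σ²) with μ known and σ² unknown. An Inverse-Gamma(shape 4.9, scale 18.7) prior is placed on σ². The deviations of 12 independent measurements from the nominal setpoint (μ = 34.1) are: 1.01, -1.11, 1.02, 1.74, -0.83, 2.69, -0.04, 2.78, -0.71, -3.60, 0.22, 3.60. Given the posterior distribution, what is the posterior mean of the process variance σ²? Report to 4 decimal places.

With known mean μ and an Inverse-Gamma(α, β) prior on σ², the Normal likelihood is conjugate: posterior is Inv-Gamma(α + n/2, β + Σ(xᵢ−μ)²/2).
Σ(xᵢ−μ)² = (1.01)² + (-1.11)² + (1.02)² + (1.74)² + (-0.83)² + (2.69)² + (-0.04)² + (2.78)² + (-0.71)² + (-3.60)² + (0.22)² + (3.60)² = 48.4477.
Posterior: Inv-Gamma(4.9 + 12/2, 18.7 + 48.4477/2) = Inv-Gamma(10.90, 42.92385).
E[σ²|data] = β/(α−1) = 42.92385/9.90 = 4.3357.

4.3357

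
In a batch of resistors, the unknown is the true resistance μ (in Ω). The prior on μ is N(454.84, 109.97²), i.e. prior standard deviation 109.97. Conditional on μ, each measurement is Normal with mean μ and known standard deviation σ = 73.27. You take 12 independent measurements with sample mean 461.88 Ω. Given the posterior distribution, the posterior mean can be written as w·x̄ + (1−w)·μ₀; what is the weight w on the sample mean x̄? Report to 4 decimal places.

For Normal data with known variance σ², a Normal(μ₀, σ₀²) prior on μ is conjugate. Posterior precision = 1/σ₀² + n/σ²; posterior mean is the precision-weighted average of μ₀ and x̄.
σ₀² = 109.97² = 12093.4009, σ² = 73.27² = 5368.4929. Prior precision 1/σ₀² = 1/12093.4009; data precision n/σ² = 12/5368.4929.
w = (n/σ²)/(1/σ₀² + n/σ²) = n·σ₀²/(σ² + n·σ₀²) = 12·12093.4009/(5368.4929 + 12·12093.4009) = 145120.8108/150489.3037 = 0.9643.

0.9643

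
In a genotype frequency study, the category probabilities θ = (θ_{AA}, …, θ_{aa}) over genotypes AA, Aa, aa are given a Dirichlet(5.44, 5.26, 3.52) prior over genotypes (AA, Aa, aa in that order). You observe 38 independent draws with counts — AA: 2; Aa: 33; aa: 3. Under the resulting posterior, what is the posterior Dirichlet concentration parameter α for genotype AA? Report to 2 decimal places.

The Dirichlet prior is conjugate to the Multinomial likelihood: each posterior αⱼ = prior αⱼ + observed count nⱼ.
Posterior concentration: (7.44, 38.26, 6.52), total = 52.22.
α_{AA} = 5.44 + 2 = 7.44.

7.44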